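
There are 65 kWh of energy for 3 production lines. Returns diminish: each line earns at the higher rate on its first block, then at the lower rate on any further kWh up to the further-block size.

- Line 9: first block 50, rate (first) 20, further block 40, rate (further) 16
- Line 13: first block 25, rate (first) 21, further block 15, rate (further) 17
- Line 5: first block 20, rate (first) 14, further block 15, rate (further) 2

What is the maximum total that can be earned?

Order all 6 blocks by rate: Line 13/first 21 > Line 9/first 20 > Line 13/second 17 > Line 9/second 16 > Line 5/first 14 > Line 5/second 2.
Line 13/first (21): +25 ; 40 left.
Line 9/first: +40 of 50 at 20; pool empty.
Total = 21×25 + 20×40 = 1325.

1325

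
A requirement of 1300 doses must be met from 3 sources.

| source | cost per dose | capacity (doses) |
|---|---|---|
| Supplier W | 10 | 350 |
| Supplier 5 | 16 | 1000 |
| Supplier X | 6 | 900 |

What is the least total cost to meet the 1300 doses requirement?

Use sources in increasing cost order.
Supplier X (6): use full 900 ; 400 doses to go.
Take 350 from Supplier W at 10 ; need 50 more.
Take 50 from Supplier 5 at 16 to finish.
Cost = 900×6 + 350×10 + 50×16 = 9700.

9700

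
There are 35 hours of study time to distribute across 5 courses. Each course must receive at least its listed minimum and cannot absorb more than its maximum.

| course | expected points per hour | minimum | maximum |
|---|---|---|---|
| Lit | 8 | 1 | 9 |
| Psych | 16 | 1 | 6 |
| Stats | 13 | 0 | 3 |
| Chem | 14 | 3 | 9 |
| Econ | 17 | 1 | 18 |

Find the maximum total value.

Meeting every minimum uses 1+1+0+3+1 = 6 hours, leaving 29.
Highest expected points per hour first: Econ 17 > Psych 16 > Chem 14 > Stats 13 > Lit 8.
Econ takes 17 more to reach its cap of 18 → 12 left.
Psych: +5 to 6 (cap) → 7 left.
Give Chem 6 more to hit its cap of 9 → 1 left.
Stats has room for 3 more but only 1 remain, so it gets 1.
Total = 8×1 + 16×6 + 13×1 + 14×9 + 17×18 = 549.

549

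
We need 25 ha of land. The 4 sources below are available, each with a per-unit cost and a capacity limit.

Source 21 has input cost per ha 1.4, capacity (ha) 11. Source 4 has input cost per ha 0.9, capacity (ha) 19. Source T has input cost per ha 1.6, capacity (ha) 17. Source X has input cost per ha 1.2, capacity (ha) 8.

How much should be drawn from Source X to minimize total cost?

6

Cheapest first:
Source 4 (0.9): use full 19 — 6 ha to go.
Take 6 from Source X at 1.2 to finish.
Source 21, Source T: unused.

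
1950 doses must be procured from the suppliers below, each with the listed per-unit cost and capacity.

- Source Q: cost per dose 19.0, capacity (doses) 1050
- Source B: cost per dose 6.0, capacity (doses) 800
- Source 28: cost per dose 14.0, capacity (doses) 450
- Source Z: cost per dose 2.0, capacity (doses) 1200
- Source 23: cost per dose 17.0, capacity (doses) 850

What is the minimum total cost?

Cheapest first:
Source Z at 2.0: take all 1200 doses → 750 still needed.
Take 750 from Source B at 6.0 to finish.
Source 28, Source 23, Source Q: unused.
Cost = 1200×2.0 + 750×6.0 = 6900.

6900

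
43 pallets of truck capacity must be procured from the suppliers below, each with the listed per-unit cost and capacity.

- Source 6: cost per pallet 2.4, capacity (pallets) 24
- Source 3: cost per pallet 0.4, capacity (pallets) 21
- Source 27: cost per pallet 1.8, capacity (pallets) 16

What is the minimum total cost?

51.6

Fill from the cheapest supplier first.
Source 3 (0.4): use full 21 ; 22 pallets to go.
Source 27 (1.8): use full 16 ; 6 pallets to go.
Source 6 (2.4): take the remaining 6 ; done.
Cost = 21×0.4 + 16×1.8 + 6×2.4 = 51.6.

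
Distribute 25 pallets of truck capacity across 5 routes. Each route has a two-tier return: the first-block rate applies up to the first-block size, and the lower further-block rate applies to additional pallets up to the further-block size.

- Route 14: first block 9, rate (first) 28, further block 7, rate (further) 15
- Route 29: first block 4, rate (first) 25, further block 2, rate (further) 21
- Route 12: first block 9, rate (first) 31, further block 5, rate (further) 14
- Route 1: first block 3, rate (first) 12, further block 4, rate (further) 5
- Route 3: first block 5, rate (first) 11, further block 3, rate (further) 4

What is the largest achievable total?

Order all 10 blocks by rate: Route 12/T1 31 > Route 14/T1 28 > Route 29/T1 25 > Route 29/T2 21 > Route 14/T2 15 > Route 12/T2 14 > Route 1/T1 12 > Route 3/T1 11 > Route 1/T2 5 > Route 3/T2 4.
Route 12 T1 at 31: fill all 9 → 16 left.
Route 14 T1 at 28: fill all 9 → 7 left.
Route 29/T1 (25): +4 → 3 left.
Route 29/T2 (21): +2 → 1 left.
1 remain; put them into Route 14 T2 at 15.
Total = 31×9 + 28×9 + 25×4 + 21×2 + 15×1 = 688.

688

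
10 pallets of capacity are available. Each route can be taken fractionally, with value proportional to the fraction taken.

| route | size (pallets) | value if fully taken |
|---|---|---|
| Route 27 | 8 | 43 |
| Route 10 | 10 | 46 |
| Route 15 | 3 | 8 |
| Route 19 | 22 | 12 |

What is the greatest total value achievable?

52.2

Rank by value-to-size ratio: Route 27 43/8≈5.38, Route 10 46/10≈4.6, Route 15 8/3≈2.67, Route 19 12/22≈0.545.
Route 27: take in full, 8 pallets for value 43 — 2 left.
Fill the last 2 pallets with part of Route 10: 2/10 of it earns 9.2.
Total value = 52.2.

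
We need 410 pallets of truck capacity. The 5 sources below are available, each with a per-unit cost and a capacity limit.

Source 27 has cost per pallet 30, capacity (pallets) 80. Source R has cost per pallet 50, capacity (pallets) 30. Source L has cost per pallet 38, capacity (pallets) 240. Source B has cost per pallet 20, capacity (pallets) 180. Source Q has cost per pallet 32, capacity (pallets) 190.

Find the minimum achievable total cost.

Use sources in increasing cost order.
Source B at 20: take all 180 pallets → 230 still needed.
Source 27 at 30: take all 80 pallets → 150 still needed.
Source Q at 32: take 150 of its 190 → requirement met.
Source L, Source R: unused.
Cost = 180×20 + 80×30 + 150×32 = 10800.

10800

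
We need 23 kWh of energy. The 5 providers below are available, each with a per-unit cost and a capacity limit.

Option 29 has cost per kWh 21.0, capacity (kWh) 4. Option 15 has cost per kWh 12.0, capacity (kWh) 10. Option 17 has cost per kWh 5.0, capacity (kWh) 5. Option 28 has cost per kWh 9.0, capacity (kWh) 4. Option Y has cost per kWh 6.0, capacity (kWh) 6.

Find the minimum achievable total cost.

193

Use providers in increasing cost order.
Option 17 (5.0): use full 5 → 18 kWh to go.
Option Y (6.0): use full 6 → 12 kWh to go.
Option 28 at 9.0: take all 4 kWh → 8 still needed.
Take 8 from Option 15 at 12.0 to finish.
Option 29: unused.
Cost = 5×5.0 + 6×6.0 + 4×9.0 + 8×12.0 = 193.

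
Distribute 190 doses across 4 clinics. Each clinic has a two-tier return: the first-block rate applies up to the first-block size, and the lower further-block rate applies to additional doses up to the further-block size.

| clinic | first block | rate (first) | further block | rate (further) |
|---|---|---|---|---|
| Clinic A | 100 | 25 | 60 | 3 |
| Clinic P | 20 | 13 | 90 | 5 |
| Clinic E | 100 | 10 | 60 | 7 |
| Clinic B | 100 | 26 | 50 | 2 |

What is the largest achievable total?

Order all 8 blocks by rate: Clinic B/first 26 > Clinic A/first 25 > Clinic P/first 13 > Clinic E/first 10 > Clinic E/second 7 > Clinic P/second 5 > Clinic A/second 3 > Clinic B/second 2.
Clinic B first at 26: fill all 100 → 90 left.
90 remain; put them into Clinic A first at 25.
Total = 26×100 + 25×90 = 4850.

4850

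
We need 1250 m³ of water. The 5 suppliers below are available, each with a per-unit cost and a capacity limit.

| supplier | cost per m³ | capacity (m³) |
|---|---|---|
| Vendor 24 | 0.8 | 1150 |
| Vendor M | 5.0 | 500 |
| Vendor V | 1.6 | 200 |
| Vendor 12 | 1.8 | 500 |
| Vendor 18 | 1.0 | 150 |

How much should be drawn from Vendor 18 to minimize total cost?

100

Fill from the cheapest supplier first.
Vendor 24 at 0.8: take all 1150 m³ — 100 still needed.
Vendor 18 (1.0): take the remaining 100 — done.
Vendor V, Vendor 12, Vendor M: unused.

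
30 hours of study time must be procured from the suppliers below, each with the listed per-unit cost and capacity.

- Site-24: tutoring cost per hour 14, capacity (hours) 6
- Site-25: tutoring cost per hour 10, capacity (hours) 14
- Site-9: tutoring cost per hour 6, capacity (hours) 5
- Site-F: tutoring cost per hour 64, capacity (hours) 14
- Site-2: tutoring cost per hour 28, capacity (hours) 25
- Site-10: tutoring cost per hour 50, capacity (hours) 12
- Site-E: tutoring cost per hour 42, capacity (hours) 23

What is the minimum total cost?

Cheapest first:
Site-9 (6): use full 5 → 25 hours to go.
Site-25 (10): use full 14 → 11 hours to go.
Take 6 from Site-24 at 14 → need 5 more.
Site-2 at 28: take 5 of its 25 → requirement met.
Site-E, Site-10, Site-F: unused.
Cost = 5×6 + 14×10 + 6×14 + 5×28 = 394.

394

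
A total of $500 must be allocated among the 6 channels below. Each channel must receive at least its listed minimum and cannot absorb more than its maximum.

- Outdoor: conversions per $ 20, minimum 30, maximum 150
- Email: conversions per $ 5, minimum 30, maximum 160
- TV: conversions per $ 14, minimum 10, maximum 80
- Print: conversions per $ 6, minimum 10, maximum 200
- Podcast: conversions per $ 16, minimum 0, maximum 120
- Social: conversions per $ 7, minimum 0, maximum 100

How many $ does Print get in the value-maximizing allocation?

Meeting every minimum uses 30+30+10+10+0+0 = 80 $, leaving 420.
Order the channels by conversions per $: Outdoor 20 > Podcast 16 > TV 14 > Social 7 > Print 6 > Email 5.
Give Outdoor 120 more to hit its cap of 150 → 300 left.
Podcast takes 120 more to reach its cap of 120 → 180 left.
TV: +70 to 80 (cap) → 110 left.
Social takes 100 more to reach its cap of 100 → 10 left.
Print: +10 (room for 190) → 20. Pool exhausted.

20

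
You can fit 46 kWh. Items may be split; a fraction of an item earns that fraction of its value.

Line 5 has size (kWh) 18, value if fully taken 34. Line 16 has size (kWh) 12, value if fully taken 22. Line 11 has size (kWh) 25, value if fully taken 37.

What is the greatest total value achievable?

Sort by value density: Line 5 34/18≈1.89, Line 16 22/12≈1.83, Line 11 37/25≈1.48.
Line 5: take in full, 18 kWh for value 34 ; 28 left.
Line 16: take in full, 12 kWh for value 22 ; 16 left.
16 kWh left: a 16/25 share of Line 11 gives 37×16/25 = 23.68.
Total value = 79.68.

79.68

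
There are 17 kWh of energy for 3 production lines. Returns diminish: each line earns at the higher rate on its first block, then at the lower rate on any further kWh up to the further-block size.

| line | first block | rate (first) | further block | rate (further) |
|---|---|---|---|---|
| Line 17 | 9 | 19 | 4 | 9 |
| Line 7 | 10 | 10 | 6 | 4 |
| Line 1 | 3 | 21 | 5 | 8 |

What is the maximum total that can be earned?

284

Treat each block as its own option and order by rate: Line 1/first 21 > Line 17/first 19 > Line 7/first 10 > Line 17/second 9 > Line 1/second 8 > Line 7/second 4.
Line 1 first at 21: fill all 3 ; 14 left.
Line 17 first at 19: fill all 9 ; 5 left.
5 remain; put them into Line 7 first at 10.
Total = 21×3 + 19×9 + 10×5 = 284.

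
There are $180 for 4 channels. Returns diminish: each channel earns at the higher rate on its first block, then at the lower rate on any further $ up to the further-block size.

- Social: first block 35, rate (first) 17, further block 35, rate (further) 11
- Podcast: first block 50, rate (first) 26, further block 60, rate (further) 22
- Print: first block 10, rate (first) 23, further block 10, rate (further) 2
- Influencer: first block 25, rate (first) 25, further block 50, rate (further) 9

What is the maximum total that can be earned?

Rank every tier by rate: Podcast/T1 26 > Influencer/T1 25 > Print/T1 23 > Podcast/T2 22 > Social/T1 17 > Social/T2 11 > Influencer/T2 9 > Print/T2 2.
Podcast T1 at 26: fill all 50 ; 130 left.
Fill Influencer T1 block (25 at 25) ; 105 left.
Print T1 at 23: fill all 10 ; 95 left.
Podcast/T2 (22): +60 ; 35 left.
Fill Social T1 block (35 at 17) ; 0 left.
Total = 26×50 + 25×25 + 23×10 + 22×60 + 17×35 = 4070.

4070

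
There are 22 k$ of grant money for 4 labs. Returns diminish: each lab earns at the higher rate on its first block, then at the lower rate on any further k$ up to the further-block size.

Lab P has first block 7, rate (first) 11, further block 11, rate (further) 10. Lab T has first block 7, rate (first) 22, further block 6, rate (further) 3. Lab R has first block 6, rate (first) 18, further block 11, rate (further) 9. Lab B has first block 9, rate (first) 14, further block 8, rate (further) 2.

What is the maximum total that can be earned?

Treat each block as its own option and order by rate: Lab T/T1 22 > Lab R/T1 18 > Lab B/T1 14 > Lab P/T1 11 > Lab P/T2 10 > Lab R/T2 9 > Lab T/T2 3 > Lab B/T2 2.
Fill Lab T T1 block (7 at 22) → 15 left.
Lab R T1 at 18: fill all 6 → 9 left.
Lab B T1 at 14: fill all 9 → 0 left.
Total = 22×7 + 18×6 + 14×9 = 388.

388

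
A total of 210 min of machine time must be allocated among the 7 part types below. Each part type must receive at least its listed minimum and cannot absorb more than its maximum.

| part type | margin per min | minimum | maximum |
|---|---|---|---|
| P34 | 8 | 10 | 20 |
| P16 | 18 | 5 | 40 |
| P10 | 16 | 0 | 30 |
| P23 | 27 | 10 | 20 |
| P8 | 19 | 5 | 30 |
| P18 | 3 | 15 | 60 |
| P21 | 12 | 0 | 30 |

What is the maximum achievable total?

2950

Meeting every minimum uses 10+5+0+10+5+15+0 = 45 min, leaving 165.
Highest margin per min first: P23 27 > P8 19 > P16 18 > P10 16 > P21 12 > P34 8 > P18 3.
Give P23 10 more to hit its cap of 20 — 155 left.
Give P8 25 more to hit its cap of 30 — 130 left.
Give P16 35 more to hit its cap of 40 — 95 left.
P10 takes 30 more to reach its cap of 30 — 65 left.
Give P21 30 more to hit its cap of 30 — 35 left.
P34 takes 10 more to reach its cap of 20 — 25 left.
Only 25 left; P18 takes them to reach 40.
Total = 8×20 + 18×40 + 16×30 + 27×20 + 19×30 + 3×40 + 12×30 = 2950.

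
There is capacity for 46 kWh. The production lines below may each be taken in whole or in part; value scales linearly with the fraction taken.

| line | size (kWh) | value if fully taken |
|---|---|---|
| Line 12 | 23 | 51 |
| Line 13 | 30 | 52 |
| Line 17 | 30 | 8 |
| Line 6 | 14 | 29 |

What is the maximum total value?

Sort by value density: Line 12 51/23≈2.22, Line 6 29/14≈2.07, Line 13 52/30≈1.73, Line 17 8/30≈0.267.
Line 12: take in full, 23 kWh for value 51 — 23 left.
Line 6: take in full, 14 kWh for value 29 — 9 left.
Fill the last 9 kWh with part of Line 13: 9/30 of it earns 15.6.
Total value = 95.6.

95.6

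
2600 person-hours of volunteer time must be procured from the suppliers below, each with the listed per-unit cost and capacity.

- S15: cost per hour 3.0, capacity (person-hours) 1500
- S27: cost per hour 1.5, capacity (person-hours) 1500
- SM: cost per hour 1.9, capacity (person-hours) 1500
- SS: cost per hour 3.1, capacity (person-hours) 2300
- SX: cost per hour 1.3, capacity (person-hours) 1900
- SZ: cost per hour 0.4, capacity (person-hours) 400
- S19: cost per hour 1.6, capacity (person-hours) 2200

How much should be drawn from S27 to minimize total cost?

300

Use suppliers in increasing cost order.
SZ at 0.4: take all 400 person-hours — 2200 still needed.
SX (1.3): use full 1900 — 300 person-hours to go.
S27 (1.5): take the remaining 300 — done.
S19, SM, S15, SS: unused.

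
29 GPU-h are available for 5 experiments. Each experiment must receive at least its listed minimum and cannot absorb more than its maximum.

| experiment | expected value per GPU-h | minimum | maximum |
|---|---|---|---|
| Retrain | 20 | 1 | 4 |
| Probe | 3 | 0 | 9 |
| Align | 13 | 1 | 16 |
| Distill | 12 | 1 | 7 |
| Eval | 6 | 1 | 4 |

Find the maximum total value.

Meeting every minimum uses 1+0+1+1+1 = 4 GPU-h, leaving 25.
Order the experiments by expected value per GPU-h: Retrain 20 > Align 13 > Distill 12 > Eval 6 > Probe 3.
Give Retrain 3 more to hit its cap of 4 → 22 left.
Give Align 15 more to hit its cap of 16 → 7 left.
Give Distill 6 more to hit its cap of 7 → 1 left.
Eval: +1 (room for 3) → 2. Pool exhausted.
Total = 20×4 + 13×16 + 12×7 + 6×2 = 384.

384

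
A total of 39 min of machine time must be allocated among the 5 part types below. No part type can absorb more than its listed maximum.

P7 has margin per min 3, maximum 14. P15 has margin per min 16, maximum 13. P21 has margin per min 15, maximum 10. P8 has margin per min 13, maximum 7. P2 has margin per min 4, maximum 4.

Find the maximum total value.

480

Order the part types by margin per min: P15 16 > P21 15 > P8 13 > P2 4 > P7 3.
Give P15 13 to hit its cap of 13 ; 26 left.
P21: +10 to 10 (cap) ; 16 left.
P8 takes 7 to reach its cap of 7 ; 9 left.
P2 takes 4 to reach its cap of 4 ; 5 left.
Only 5 left; P7 takes them to reach 5.
Total = 3×5 + 16×13 + 15×10 + 13×7 + 4×4 = 480.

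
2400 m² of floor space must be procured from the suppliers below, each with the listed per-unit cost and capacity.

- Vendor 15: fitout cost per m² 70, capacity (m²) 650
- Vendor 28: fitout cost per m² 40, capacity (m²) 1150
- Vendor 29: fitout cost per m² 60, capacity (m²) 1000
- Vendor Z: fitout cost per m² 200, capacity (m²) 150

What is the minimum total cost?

123500

Use suppliers in increasing cost order.
Vendor 28 at 40: take all 1150 m² — 1250 still needed.
Take 1000 from Vendor 29 at 60 — need 250 more.
Take 250 from Vendor 15 at 70 to finish.
Vendor Z: unused.
Cost = 1150×40 + 1000×60 + 250×70 = 123500.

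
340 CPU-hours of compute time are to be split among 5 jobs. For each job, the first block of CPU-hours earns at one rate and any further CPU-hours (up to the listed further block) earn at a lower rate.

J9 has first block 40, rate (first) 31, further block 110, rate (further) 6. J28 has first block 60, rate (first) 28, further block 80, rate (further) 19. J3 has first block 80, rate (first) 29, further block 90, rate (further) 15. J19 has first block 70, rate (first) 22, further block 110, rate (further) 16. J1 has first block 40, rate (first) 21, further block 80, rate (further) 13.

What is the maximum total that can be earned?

8570

Order all 10 blocks by rate: J9/T1 31 > J3/T1 29 > J28/T1 28 > J19/T1 22 > J1/T1 21 > J28/T2 19 > J19/T2 16 > J3/T2 15 > J1/T2 13 > J9/T2 6.
J9 T1 at 31: fill all 40 → 300 left.
Fill J3 T1 block (80 at 29) → 220 left.
J28/T1 (28): +60 → 160 left.
Fill J19 T1 block (70 at 22) → 90 left.
J1/T1 (21): +40 → 50 left.
J28/T2: +50 of 80 at 19; pool empty.
Total = 31×40 + 29×80 + 28×60 + 22×70 + 21×40 + 19×50 = 8570.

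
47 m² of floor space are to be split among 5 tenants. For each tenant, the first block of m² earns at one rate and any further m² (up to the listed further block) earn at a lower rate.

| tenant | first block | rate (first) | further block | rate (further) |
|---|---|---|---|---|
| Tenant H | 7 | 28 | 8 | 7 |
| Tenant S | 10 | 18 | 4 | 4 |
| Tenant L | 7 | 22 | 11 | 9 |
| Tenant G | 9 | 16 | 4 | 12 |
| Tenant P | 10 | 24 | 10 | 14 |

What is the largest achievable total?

970

Treat each block as its own option and order by rate: Tenant H/tier1 28 > Tenant P/tier1 24 > Tenant L/tier1 22 > Tenant S/tier1 18 > Tenant G/tier1 16 > Tenant P/tier2 14 > Tenant G/tier2 12 > Tenant L/tier2 9 > Tenant H/tier2 7 > Tenant S/tier2 4.
Fill Tenant H tier1 block (7 at 28) → 40 left.
Fill Tenant P tier1 block (10 at 24) → 30 left.
Tenant L/tier1 (22): +7 → 23 left.
Fill Tenant S tier1 block (10 at 18) → 13 left.
Tenant G tier1 at 16: fill all 9 → 4 left.
Tenant P/tier2: +4 of 10 at 14; pool empty.
Total = 28×7 + 24×10 + 22×7 + 18×10 + 16×9 + 14×4 = 970.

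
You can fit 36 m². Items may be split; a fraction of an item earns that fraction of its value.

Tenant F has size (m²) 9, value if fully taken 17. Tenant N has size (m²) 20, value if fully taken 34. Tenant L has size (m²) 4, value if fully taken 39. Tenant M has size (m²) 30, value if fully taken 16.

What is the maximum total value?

91.6

Rank by value-to-size ratio: Tenant L 39/4≈9.75, Tenant F 17/9≈1.89, Tenant N 34/20≈1.7, Tenant M 16/30≈0.533.
All 4 m² of Tenant L fit (value 39) — 32 remain.
All 9 m² of Tenant F fit (value 17) — 23 remain.
Tenant N: take in full, 20 m² for value 34 — 3 left.
3 m² left: a 3/30 share of Tenant M gives 16×3/30 = 1.6.
Total value = 91.6.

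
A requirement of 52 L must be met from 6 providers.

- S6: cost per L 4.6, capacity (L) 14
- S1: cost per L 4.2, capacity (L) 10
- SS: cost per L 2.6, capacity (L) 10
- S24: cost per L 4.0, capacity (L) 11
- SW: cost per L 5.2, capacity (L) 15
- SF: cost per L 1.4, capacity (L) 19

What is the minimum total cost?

Fill from the cheapest provider first.
Take 19 from SF at 1.4 → need 33 more.
SS (2.6): use full 10 → 23 L to go.
S24 at 4.0: take all 11 L → 12 still needed.
S1 (4.2): use full 10 → 2 L to go.
S6 (4.6): take the remaining 2 → done.
SW: unused.
Cost = 19×1.4 + 10×2.6 + 11×4.0 + 10×4.2 + 2×4.6 = 147.8.

147.8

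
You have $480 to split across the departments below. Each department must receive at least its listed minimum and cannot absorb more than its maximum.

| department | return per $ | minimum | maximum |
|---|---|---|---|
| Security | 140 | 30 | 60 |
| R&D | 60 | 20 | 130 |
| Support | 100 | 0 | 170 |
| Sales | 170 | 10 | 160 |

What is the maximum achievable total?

Meeting every minimum uses 30+20+0+10 = 60 $, leaving 420.
Order the departments by return per $: Sales 170 > Security 140 > Support 100 > R&D 60.
Give Sales 150 more to hit its cap of 160 — 270 left.
Security: +30 to 60 (cap) — 240 left.
Support: +170 to 170 (cap) — 70 left.
Only 70 left; R&D takes them to reach 90.
Total = 140×60 + 60×90 + 100×170 + 170×160 = 58000.

58000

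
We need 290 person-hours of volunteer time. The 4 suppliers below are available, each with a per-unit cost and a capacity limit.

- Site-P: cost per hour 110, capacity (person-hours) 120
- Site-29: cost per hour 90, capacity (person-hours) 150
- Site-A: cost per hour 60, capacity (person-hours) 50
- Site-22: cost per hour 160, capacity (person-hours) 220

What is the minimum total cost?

Fill from the cheapest supplier first.
Site-A at 60: take all 50 person-hours ; 240 still needed.
Site-29 (90): use full 150 ; 90 person-hours to go.
Site-P (110): take the remaining 90 ; done.
Site-22: unused.
Cost = 50×60 + 150×90 + 90×110 = 26400.

26400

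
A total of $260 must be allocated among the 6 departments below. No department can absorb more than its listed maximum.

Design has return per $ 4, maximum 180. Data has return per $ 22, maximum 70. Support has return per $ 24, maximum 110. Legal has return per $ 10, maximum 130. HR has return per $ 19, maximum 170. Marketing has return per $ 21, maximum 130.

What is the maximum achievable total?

5860

Rank by return per $: Support 24 > Data 22 > Marketing 21 > HR 19 > Legal 10 > Design 4.
Give Support 110 to hit its cap of 110 — 150 left.
Data takes 70 to reach its cap of 70 — 80 left.
Marketing has room for 130 but only 80 remain, so it gets 80.
Total = 22×70 + 24×110 + 21×80 = 5860.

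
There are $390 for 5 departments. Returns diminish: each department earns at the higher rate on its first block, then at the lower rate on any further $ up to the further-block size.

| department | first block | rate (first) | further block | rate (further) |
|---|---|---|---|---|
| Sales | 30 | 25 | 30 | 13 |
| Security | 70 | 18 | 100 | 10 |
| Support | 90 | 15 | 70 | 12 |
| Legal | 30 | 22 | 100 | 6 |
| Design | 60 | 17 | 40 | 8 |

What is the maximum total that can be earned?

Treat each block as its own option and order by rate: Sales/tier1 25 > Legal/tier1 22 > Security/tier1 18 > Design/tier1 17 > Support/tier1 15 > Sales/tier2 13 > Support/tier2 12 > Security/tier2 10 > Design/tier2 8 > Legal/tier2 6.
Fill Sales tier1 block (30 at 25) → 360 left.
Fill Legal tier1 block (30 at 22) → 330 left.
Security tier1 at 18: fill all 70 → 260 left.
Design tier1 at 17: fill all 60 → 200 left.
Support/tier1 (15): +90 → 110 left.
Sales tier2 at 13: fill all 30 → 80 left.
Support/tier2 (12): +70 → 10 left.
10 remain; put them into Security tier2 at 10.
Total = 25×30 + 22×30 + 18×70 + 17×60 + 15×90 + 13×30 + 12×70 + 10×10 = 6370.

6370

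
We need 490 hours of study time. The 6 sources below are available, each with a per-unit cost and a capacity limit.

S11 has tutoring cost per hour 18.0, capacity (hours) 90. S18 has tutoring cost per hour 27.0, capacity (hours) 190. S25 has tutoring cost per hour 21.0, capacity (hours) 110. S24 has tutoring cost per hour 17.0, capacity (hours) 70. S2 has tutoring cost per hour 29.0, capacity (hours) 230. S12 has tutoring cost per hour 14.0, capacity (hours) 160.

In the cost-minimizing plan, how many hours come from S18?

Use sources in increasing cost order.
S12 (14.0): use full 160 → 330 hours to go.
S24 (17.0): use full 70 → 260 hours to go.
Take 90 from S11 at 18.0 → need 170 more.
S25 (21.0): use full 110 → 60 hours to go.
S18 (27.0): take the remaining 60 → done.
S2: unused.

60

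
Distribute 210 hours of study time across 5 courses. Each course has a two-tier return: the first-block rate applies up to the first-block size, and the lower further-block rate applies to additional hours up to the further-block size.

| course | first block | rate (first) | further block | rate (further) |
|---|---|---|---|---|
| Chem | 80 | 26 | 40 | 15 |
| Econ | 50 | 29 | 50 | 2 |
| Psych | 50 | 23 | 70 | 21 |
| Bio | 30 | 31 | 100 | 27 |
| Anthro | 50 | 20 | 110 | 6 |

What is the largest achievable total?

5860

Rank every tier by rate: Bio/first 31 > Econ/first 29 > Bio/second 27 > Chem/first 26 > Psych/first 23 > Psych/second 21 > Anthro/first 20 > Chem/second 15 > Anthro/second 6 > Econ/second 2.
Bio/first (31): +30 — 180 left.
Econ/first (29): +50 — 130 left.
Bio/second (27): +100 — 30 left.
Chem/first: +30 of 80 at 26; pool empty.
Total = 31×30 + 29×50 + 27×100 + 26×30 = 5860.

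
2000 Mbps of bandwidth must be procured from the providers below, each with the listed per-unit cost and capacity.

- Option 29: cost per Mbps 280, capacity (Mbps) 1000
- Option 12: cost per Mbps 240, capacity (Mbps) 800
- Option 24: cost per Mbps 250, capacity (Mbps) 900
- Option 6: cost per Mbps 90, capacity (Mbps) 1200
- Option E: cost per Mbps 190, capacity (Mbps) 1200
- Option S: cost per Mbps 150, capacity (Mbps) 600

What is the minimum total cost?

Use providers in increasing cost order.
Option 6 (90): use full 1200 → 800 Mbps to go.
Option S at 150: take all 600 Mbps → 200 still needed.
Option E at 190: take 200 of its 1200 → requirement met.
Option 12, Option 24, Option 29: unused.
Cost = 1200×90 + 600×150 + 200×190 = 236000.

236000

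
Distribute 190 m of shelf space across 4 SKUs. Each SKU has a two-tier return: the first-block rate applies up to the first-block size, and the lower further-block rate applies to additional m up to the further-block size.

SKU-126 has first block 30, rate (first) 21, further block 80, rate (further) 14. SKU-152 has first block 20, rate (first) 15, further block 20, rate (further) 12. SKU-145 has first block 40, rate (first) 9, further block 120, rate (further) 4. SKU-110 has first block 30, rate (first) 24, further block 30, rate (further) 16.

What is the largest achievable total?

3250

Treat each block as its own option and order by rate: SKU-110/T1 24 > SKU-126/T1 21 > SKU-110/T2 16 > SKU-152/T1 15 > SKU-126/T2 14 > SKU-152/T2 12 > SKU-145/T1 9 > SKU-145/T2 4.
SKU-110/T1 (24): +30 → 160 left.
SKU-126 T1 at 21: fill all 30 → 130 left.
SKU-110/T2 (16): +30 → 100 left.
SKU-152/T1 (15): +20 → 80 left.
SKU-126 T2 at 14: fill all 80 → 0 left.
Total = 24×30 + 21×30 + 16×30 + 15×20 + 14×80 = 3250.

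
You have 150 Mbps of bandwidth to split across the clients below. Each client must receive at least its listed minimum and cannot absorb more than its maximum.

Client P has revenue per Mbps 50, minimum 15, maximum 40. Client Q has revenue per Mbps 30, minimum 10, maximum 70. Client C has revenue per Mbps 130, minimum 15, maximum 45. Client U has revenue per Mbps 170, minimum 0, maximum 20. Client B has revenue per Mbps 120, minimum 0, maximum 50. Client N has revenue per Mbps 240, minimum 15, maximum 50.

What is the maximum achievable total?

Meeting every minimum uses 15+10+15+0+0+15 = 55 Mbps, leaving 95.
Highest revenue per Mbps first: Client N 240 > Client U 170 > Client C 130 > Client B 120 > Client P 50 > Client Q 30.
Client N takes 35 more to reach its cap of 50 → 60 left.
Client U takes 20 more to reach its cap of 20 → 40 left.
Give Client C 30 more to hit its cap of 45 → 10 left.
Client B: +10 (room for 50) → 10. Pool exhausted.
Total = 50×15 + 30×10 + 130×45 + 170×20 + 120×10 + 240×50 = 23500.

23500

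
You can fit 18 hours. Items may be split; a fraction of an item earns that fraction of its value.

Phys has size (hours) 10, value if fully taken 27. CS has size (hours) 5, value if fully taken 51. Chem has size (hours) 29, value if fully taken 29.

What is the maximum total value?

Best value per unit of size first: CS 51/5≈10.2, Phys 27/10≈2.7, Chem 29/29≈1.
CS: take in full, 5 hours for value 51 → 13 left.
All 10 hours of Phys fit (value 27) → 3 remain.
3 hours left: a 3/29 share of Chem gives 29×3/29 = 3.
Total value = 81.

81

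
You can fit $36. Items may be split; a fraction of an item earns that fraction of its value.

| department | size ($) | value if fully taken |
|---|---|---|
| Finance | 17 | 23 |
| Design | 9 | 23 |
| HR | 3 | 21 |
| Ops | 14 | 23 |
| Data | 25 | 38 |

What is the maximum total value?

82.2

Rank by value-to-size ratio: HR 21/3≈7, Design 23/9≈2.56, Ops 23/14≈1.64, Data 38/25≈1.52, Finance 23/17≈1.35.
Take all of HR (3 $, value 21) ; 33 $ left.
Take all of Design (9 $, value 23) ; 24 $ left.
Ops: take in full, 14 $ for value 23 ; 10 left.
10 $ left: a 10/25 share of Data gives 38×10/25 = 15.2.
Total value = 82.2.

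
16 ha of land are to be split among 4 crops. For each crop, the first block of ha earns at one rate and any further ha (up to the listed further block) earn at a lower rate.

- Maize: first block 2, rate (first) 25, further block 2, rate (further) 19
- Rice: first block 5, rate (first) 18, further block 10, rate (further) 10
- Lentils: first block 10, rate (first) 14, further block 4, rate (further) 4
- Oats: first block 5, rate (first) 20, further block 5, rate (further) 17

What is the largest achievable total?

312

Order all 8 blocks by rate: Maize/tier1 25 > Oats/tier1 20 > Maize/tier2 19 > Rice/tier1 18 > Oats/tier2 17 > Lentils/tier1 14 > Rice/tier2 10 > Lentils/tier2 4.
Maize tier1 at 25: fill all 2 — 14 left.
Oats/tier1 (20): +5 — 9 left.
Maize/tier2 (19): +2 — 7 left.
Rice tier1 at 18: fill all 5 — 2 left.
Oats/tier2: +2 of 5 at 17; pool empty.
Total = 25×2 + 20×5 + 19×2 + 18×5 + 17×2 = 312.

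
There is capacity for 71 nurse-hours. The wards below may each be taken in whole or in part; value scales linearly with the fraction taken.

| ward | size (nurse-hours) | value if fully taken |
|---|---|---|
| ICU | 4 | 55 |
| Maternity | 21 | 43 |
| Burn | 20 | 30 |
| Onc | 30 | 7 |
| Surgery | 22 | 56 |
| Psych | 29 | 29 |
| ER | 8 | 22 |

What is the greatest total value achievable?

Sort by value density: ICU 55/4≈13.8, ER 22/8≈2.75, Surgery 56/22≈2.55, Maternity 43/21≈2.05, Burn 30/20≈1.5, Psych 29/29≈1, Onc 7/30≈0.233.
All 4 nurse-hours of ICU fit (value 55) — 67 remain.
All 8 nurse-hours of ER fit (value 22) — 59 remain.
Take all of Surgery (22 nurse-hours, value 56) — 37 nurse-hours left.
Maternity: take in full, 21 nurse-hours for value 43 — 16 left.
Fill the last 16 nurse-hours with part of Burn: 16/20 of it earns 24.
Total value = 200.

200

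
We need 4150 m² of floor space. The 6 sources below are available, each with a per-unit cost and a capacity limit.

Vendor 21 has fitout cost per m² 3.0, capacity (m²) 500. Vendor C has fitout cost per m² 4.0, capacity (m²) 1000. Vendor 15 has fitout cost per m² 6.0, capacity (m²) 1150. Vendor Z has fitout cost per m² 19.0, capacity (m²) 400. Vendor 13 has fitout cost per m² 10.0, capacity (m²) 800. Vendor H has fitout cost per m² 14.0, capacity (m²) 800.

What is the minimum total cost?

Use sources in increasing cost order.
Vendor 21 at 3.0: take all 500 m² — 3650 still needed.
Vendor C at 4.0: take all 1000 m² — 2650 still needed.
Vendor 15 at 6.0: take all 1150 m² — 1500 still needed.
Vendor 13 at 10.0: take all 800 m² — 700 still needed.
Vendor H (14.0): take the remaining 700 — done.
Vendor Z: unused.
Cost = 500×3.0 + 1000×4.0 + 1150×6.0 + 800×10.0 + 700×14.0 = 30200.

30200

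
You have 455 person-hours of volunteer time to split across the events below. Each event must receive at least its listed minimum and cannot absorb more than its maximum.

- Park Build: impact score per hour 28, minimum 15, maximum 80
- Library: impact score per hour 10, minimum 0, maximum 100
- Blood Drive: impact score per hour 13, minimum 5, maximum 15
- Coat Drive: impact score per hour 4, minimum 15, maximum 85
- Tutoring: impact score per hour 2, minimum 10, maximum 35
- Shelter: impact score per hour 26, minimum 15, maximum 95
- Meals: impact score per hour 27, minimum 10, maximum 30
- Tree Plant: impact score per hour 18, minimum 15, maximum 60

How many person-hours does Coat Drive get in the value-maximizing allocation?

65

Meeting every minimum uses 15+0+5+15+10+15+10+15 = 85 person-hours, leaving 370.
Order the events by impact score per hour: Park Build 28 > Meals 27 > Shelter 26 > Tree Plant 18 > Blood Drive 13 > Library 10 > Coat Drive 4 > Tutoring 2.
Give Park Build 65 more to hit its cap of 80 ; 305 left.
Meals: +20 to 30 (cap) ; 285 left.
Shelter takes 80 more to reach its cap of 95 ; 205 left.
Tree Plant takes 45 more to reach its cap of 60 ; 160 left.
Blood Drive: +10 to 15 (cap) ; 150 left.
Library takes 100 more to reach its cap of 100 ; 50 left.
Only 50 left; Coat Drive takes them to reach 65.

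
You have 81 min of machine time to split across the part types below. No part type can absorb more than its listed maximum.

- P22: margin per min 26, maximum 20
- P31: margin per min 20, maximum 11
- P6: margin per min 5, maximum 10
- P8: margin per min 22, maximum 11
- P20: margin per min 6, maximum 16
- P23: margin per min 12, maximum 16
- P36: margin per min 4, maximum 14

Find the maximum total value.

1305

Highest margin per min first: P22 26 > P8 22 > P31 20 > P23 12 > P20 6 > P6 5 > P36 4.
P22: +20 to 20 (cap) ; 61 left.
P8 takes 11 to reach its cap of 11 ; 50 left.
P31: +11 to 11 (cap) ; 39 left.
Give P23 16 to hit its cap of 16 ; 23 left.
P20 takes 16 to reach its cap of 16 ; 7 left.
P6: +7 (room for 10) → 7. Pool exhausted.
Total = 26×20 + 20×11 + 5×7 + 22×11 + 6×16 + 12×16 = 1305.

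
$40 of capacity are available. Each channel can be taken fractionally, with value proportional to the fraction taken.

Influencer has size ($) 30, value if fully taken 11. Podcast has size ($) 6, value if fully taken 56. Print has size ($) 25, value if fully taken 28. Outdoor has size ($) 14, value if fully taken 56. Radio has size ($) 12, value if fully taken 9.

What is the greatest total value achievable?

134.4

Best value per unit of size first: Podcast 56/6≈9.33, Outdoor 56/14≈4, Print 28/25≈1.12, Radio 9/12≈0.75, Influencer 11/30≈0.367.
Take all of Podcast (6 $, value 56) → 34 $ left.
All 14 $ of Outdoor fit (value 56) → 20 remain.
Fill the last 20 $ with part of Print: 20/25 of it earns 22.4.
Total value = 134.4.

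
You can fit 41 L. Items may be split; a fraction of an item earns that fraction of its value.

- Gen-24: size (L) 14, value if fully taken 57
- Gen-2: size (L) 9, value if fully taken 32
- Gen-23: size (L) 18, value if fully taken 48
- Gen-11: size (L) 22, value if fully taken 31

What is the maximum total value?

137

Rank by value-to-size ratio: Gen-24 57/14≈4.07, Gen-2 32/9≈3.56, Gen-23 48/18≈2.67, Gen-11 31/22≈1.41.
Take all of Gen-24 (14 L, value 57) ; 27 L left.
Gen-2: take in full, 9 L for value 32 ; 18 left.
Gen-23: take in full, 18 L for value 48 ; 0 left.
Total value = 137.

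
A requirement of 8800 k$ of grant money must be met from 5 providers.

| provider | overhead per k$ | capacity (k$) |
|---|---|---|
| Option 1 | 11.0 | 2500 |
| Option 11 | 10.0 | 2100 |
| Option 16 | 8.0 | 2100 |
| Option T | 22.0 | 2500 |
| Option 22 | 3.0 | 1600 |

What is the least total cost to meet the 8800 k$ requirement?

81100

Fill from the cheapest provider first.
Take 1600 from Option 22 at 3.0 — need 7200 more.
Option 16 (8.0): use full 2100 — 5100 k$ to go.
Option 11 (10.0): use full 2100 — 3000 k$ to go.
Option 1 at 11.0: take all 2500 k$ — 500 still needed.
Take 500 from Option T at 22.0 to finish.
Cost = 1600×3.0 + 2100×8.0 + 2100×10.0 + 2500×11.0 + 500×22.0 = 81100.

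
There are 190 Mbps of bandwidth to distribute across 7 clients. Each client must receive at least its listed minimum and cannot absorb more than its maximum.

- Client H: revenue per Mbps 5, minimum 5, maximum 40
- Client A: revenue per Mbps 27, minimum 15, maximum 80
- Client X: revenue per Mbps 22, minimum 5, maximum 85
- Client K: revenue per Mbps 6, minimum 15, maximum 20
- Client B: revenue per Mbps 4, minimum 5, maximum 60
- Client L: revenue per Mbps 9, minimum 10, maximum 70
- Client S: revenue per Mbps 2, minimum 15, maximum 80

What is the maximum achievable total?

Meeting every minimum uses 5+15+5+15+5+10+15 = 70 Mbps, leaving 120.
Rank by revenue per Mbps: Client A 27 > Client X 22 > Client L 9 > Client K 6 > Client H 5 > Client B 4 > Client S 2.
Client A takes 65 more to reach its cap of 80 ; 55 left.
Client X: +55 (room for 80) → 60. Pool exhausted.
Total = 5×5 + 27×80 + 22×60 + 6×15 + 4×5 + 9×10 + 2×15 = 3735.

3735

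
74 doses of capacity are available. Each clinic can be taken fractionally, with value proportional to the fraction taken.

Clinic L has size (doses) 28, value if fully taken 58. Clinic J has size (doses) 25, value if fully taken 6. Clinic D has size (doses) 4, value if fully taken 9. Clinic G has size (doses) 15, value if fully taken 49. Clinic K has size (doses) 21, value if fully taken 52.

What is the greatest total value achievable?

Rank by value-to-size ratio: Clinic G 49/15≈3.27, Clinic K 52/21≈2.48, Clinic D 9/4≈2.25, Clinic L 58/28≈2.07, Clinic J 6/25≈0.24.
All 15 doses of Clinic G fit (value 49) ; 59 remain.
Clinic K: take in full, 21 doses for value 52 ; 38 left.
All 4 doses of Clinic D fit (value 9) ; 34 remain.
Clinic L: take in full, 28 doses for value 58 ; 6 left.
6 doses left: a 6/25 share of Clinic J gives 6×6/25 = 1.44.
Total value = 169.44.

169.44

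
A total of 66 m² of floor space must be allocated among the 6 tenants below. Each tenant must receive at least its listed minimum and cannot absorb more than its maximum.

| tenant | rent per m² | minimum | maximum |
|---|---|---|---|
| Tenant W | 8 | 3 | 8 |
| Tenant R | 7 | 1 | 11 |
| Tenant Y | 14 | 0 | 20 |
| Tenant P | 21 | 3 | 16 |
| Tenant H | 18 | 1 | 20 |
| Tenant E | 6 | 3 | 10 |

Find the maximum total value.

Meeting every minimum uses 3+1+0+3+1+3 = 11 m², leaving 55.
Rank by rent per m²: Tenant P 21 > Tenant H 18 > Tenant Y 14 > Tenant W 8 > Tenant R 7 > Tenant E 6.
Tenant P takes 13 more to reach its cap of 16 — 42 left.
Tenant H: +19 to 20 (cap) — 23 left.
Give Tenant Y 20 more to hit its cap of 20 — 3 left.
Only 3 left; Tenant W takes them to reach 6.
Total = 8×6 + 7×1 + 14×20 + 21×16 + 18×20 + 6×3 = 1049.

1049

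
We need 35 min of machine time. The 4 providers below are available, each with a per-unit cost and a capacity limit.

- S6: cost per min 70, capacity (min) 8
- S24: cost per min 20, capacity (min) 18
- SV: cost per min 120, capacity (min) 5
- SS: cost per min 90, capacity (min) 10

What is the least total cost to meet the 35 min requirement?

1730

Fill from the cheapest provider first.
S24 (20): use full 18 ; 17 min to go.
S6 at 70: take all 8 min ; 9 still needed.
Take 9 from SS at 90 to finish.
SV: unused.
Cost = 18×20 + 8×70 + 9×90 = 1730.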